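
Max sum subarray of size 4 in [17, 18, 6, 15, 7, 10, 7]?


[0:4]: 56
[1:5]: 46
[2:6]: 38
[3:7]: 39

Max: 56 at [0:4]


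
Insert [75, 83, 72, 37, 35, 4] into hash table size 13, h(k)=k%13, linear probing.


Insert 75: h=10 -> slot 10
Insert 83: h=5 -> slot 5
Insert 72: h=7 -> slot 7
Insert 37: h=11 -> slot 11
Insert 35: h=9 -> slot 9
Insert 4: h=4 -> slot 4

Table: [None, None, None, None, 4, 83, None, 72, None, 35, 75, 37, None]


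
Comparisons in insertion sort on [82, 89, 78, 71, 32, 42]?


Algorithm: insertion sort
Input: [82, 89, 78, 71, 32, 42]
Sorted: [32, 42, 71, 78, 82, 89]

15


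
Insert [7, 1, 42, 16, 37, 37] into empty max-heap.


Insert 7: [7]
Insert 1: [7, 1]
Insert 42: [42, 1, 7]
Insert 16: [42, 16, 7, 1]
Insert 37: [42, 37, 7, 1, 16]
Insert 37: [42, 37, 37, 1, 16, 7]

Final heap: [42, 37, 37, 1, 16, 7]


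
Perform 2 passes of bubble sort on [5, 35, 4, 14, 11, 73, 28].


Initial: [5, 35, 4, 14, 11, 73, 28]
Pass 1: [5, 4, 14, 11, 35, 28, 73] (4 swaps)
Pass 2: [4, 5, 11, 14, 28, 35, 73] (3 swaps)

After 2 passes: [4, 5, 11, 14, 28, 35, 73]


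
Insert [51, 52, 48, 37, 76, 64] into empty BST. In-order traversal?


Insert 51: root
Insert 52: R from 51
Insert 48: L from 51
Insert 37: L from 51 -> L from 48
Insert 76: R from 51 -> R from 52
Insert 64: R from 51 -> R from 52 -> L from 76

In-order: [37, 48, 51, 52, 64, 76]


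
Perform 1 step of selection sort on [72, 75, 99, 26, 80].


Initial: [72, 75, 99, 26, 80]
Step 1: min=26 at 3
  Swap: [26, 75, 99, 72, 80]

After 1 step: [26, 75, 99, 72, 80]


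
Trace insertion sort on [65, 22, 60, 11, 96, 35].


Initial: [65, 22, 60, 11, 96, 35]
Insert 22: [22, 65, 60, 11, 96, 35]
Insert 60: [22, 60, 65, 11, 96, 35]
Insert 11: [11, 22, 60, 65, 96, 35]
Insert 96: [11, 22, 60, 65, 96, 35]
Insert 35: [11, 22, 35, 60, 65, 96]

Sorted: [11, 22, 35, 60, 65, 96]


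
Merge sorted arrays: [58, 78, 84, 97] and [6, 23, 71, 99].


Take 6 from B
Take 23 from B
Take 58 from A
Take 71 from B
Take 78 from A
Take 84 from A
Take 97 from A

Merged: [6, 23, 58, 71, 78, 84, 97, 99]


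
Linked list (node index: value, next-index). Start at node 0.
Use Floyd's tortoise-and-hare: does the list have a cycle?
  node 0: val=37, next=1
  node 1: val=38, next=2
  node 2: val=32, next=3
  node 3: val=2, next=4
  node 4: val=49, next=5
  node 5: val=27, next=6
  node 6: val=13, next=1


Floyd's tortoise (slow, +1) and hare (fast, +2):
  init: slow=0, fast=0
  step 1: slow=1, fast=2
  step 2: slow=2, fast=4
  step 3: slow=3, fast=6
  step 4: slow=4, fast=2
  step 5: slow=5, fast=4
  step 6: slow=6, fast=6
  slow == fast at node 6: cycle detected

Cycle: yes


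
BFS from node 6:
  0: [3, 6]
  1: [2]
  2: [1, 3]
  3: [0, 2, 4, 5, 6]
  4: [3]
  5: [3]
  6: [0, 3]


Visit 6, enqueue [0, 3]
Visit 0, enqueue []
Visit 3, enqueue [2, 4, 5]
Visit 2, enqueue [1]
Visit 4, enqueue []
Visit 5, enqueue []
Visit 1, enqueue []

BFS order: [6, 0, 3, 2, 4, 5, 1]


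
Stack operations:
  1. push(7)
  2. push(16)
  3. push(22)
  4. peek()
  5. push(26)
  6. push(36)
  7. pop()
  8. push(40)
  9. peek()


push(7) -> [7]
push(16) -> [7, 16]
push(22) -> [7, 16, 22]
peek()->22
push(26) -> [7, 16, 22, 26]
push(36) -> [7, 16, 22, 26, 36]
pop()->36, [7, 16, 22, 26]
push(40) -> [7, 16, 22, 26, 40]
peek()->40

Final stack: [7, 16, 22, 26, 40]


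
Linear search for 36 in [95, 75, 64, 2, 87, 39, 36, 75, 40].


i=0: 95!=36
i=1: 75!=36
i=2: 64!=36
i=3: 2!=36
i=4: 87!=36
i=5: 39!=36
i=6: 36==36 found!

Found at 6, 7 comps


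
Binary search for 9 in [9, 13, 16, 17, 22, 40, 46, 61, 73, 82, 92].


Step 1: lo=0, hi=10, mid=5, val=40
Step 2: lo=0, hi=4, mid=2, val=16
Step 3: lo=0, hi=1, mid=0, val=9

Found at index 0


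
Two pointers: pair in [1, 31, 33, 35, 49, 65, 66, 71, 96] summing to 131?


lo=0(1)+hi=8(96)=97
lo=1(31)+hi=8(96)=127
lo=2(33)+hi=8(96)=129
lo=3(35)+hi=8(96)=131

Yes: 35+96=131


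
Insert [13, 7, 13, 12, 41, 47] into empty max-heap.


Insert 13: [13]
Insert 7: [13, 7]
Insert 13: [13, 7, 13]
Insert 12: [13, 12, 13, 7]
Insert 41: [41, 13, 13, 7, 12]
Insert 47: [47, 13, 41, 7, 12, 13]

Final heap: [47, 13, 41, 7, 12, 13]


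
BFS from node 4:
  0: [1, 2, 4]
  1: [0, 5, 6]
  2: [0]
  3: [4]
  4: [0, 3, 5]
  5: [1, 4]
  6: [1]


Visit 4, enqueue [0, 3, 5]
Visit 0, enqueue [1, 2]
Visit 3, enqueue []
Visit 5, enqueue []
Visit 1, enqueue [6]
Visit 2, enqueue []
Visit 6, enqueue []

BFS order: [4, 0, 3, 5, 1, 2, 6]


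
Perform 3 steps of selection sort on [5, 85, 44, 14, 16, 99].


Initial: [5, 85, 44, 14, 16, 99]
Step 1: min=5 at 0
  Swap: [5, 85, 44, 14, 16, 99]
Step 2: min=14 at 3
  Swap: [5, 14, 44, 85, 16, 99]
Step 3: min=16 at 4
  Swap: [5, 14, 16, 85, 44, 99]

After 3 steps: [5, 14, 16, 85, 44, 99]


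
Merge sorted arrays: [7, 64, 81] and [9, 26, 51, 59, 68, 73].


Take 7 from A
Take 9 from B
Take 26 from B
Take 51 from B
Take 59 from B
Take 64 from A
Take 68 from B
Take 73 from B

Merged: [7, 9, 26, 51, 59, 64, 68, 73, 81]


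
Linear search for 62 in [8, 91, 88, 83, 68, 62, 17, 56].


i=0: 8!=62
i=1: 91!=62
i=2: 88!=62
i=3: 83!=62
i=4: 68!=62
i=5: 62==62 found!

Found at 5, 6 comps


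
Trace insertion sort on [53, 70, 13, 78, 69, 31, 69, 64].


Initial: [53, 70, 13, 78, 69, 31, 69, 64]
Insert 70: [53, 70, 13, 78, 69, 31, 69, 64]
Insert 13: [13, 53, 70, 78, 69, 31, 69, 64]
Insert 78: [13, 53, 70, 78, 69, 31, 69, 64]
Insert 69: [13, 53, 69, 70, 78, 31, 69, 64]
Insert 31: [13, 31, 53, 69, 70, 78, 69, 64]
Insert 69: [13, 31, 53, 69, 69, 70, 78, 64]
Insert 64: [13, 31, 53, 64, 69, 69, 70, 78]

Sorted: [13, 31, 53, 64, 69, 69, 70, 78]


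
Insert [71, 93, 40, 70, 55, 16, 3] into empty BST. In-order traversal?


Insert 71: root
Insert 93: R from 71
Insert 40: L from 71
Insert 70: L from 71 -> R from 40
Insert 55: L from 71 -> R from 40 -> L from 70
Insert 16: L from 71 -> L from 40
Insert 3: L from 71 -> L from 40 -> L from 16

In-order: [3, 16, 40, 55, 70, 71, 93]


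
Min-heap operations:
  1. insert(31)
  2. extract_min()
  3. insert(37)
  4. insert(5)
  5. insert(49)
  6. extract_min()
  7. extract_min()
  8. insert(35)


insert(31) -> [31]
extract_min()->31, []
insert(37) -> [37]
insert(5) -> [5, 37]
insert(49) -> [5, 37, 49]
extract_min()->5, [37, 49]
extract_min()->37, [49]
insert(35) -> [35, 49]

Final heap: [35, 49]


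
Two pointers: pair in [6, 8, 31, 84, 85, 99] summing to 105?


lo=0(6)+hi=5(99)=105

Yes: 6+99=105


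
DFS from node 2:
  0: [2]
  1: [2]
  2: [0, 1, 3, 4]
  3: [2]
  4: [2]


Visit 2, push [4, 3, 1, 0]
Visit 0, push []
Visit 1, push []
Visit 3, push []
Visit 4, push []

DFS order: [2, 0, 1, 3, 4]


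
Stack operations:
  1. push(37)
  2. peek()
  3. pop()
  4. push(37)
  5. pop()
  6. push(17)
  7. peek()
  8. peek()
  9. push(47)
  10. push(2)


push(37) -> [37]
peek()->37
pop()->37, []
push(37) -> [37]
pop()->37, []
push(17) -> [17]
peek()->17
peek()->17
push(47) -> [17, 47]
push(2) -> [17, 47, 2]

Final stack: [17, 47, 2]


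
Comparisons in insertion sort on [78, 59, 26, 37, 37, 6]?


Algorithm: insertion sort
Input: [78, 59, 26, 37, 37, 6]
Sorted: [6, 26, 37, 37, 59, 78]

14


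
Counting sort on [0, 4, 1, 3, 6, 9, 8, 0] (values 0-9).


Input: [0, 4, 1, 3, 6, 9, 8, 0]
Counts: [2, 1, 0, 1, 1, 0, 1, 0, 1, 1]

Sorted: [0, 0, 1, 3, 4, 6, 8, 9]


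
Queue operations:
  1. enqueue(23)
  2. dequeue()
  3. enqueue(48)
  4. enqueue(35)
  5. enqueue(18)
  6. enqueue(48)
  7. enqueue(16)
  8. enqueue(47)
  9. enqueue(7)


enqueue(23) -> [23]
dequeue()->23, []
enqueue(48) -> [48]
enqueue(35) -> [48, 35]
enqueue(18) -> [48, 35, 18]
enqueue(48) -> [48, 35, 18, 48]
enqueue(16) -> [48, 35, 18, 48, 16]
enqueue(47) -> [48, 35, 18, 48, 16, 47]
enqueue(7) -> [48, 35, 18, 48, 16, 47, 7]

Final queue: [48, 35, 18, 48, 16, 47, 7]


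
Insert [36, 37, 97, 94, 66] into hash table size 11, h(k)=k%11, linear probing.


Insert 36: h=3 -> slot 3
Insert 37: h=4 -> slot 4
Insert 97: h=9 -> slot 9
Insert 94: h=6 -> slot 6
Insert 66: h=0 -> slot 0

Table: [66, None, None, 36, 37, None, 94, None, None, 97, None]


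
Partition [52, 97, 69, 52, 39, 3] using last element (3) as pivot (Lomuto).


Pivot: 3
Place pivot at 0: [3, 97, 69, 52, 39, 52]

Partitioned: [3, 97, 69, 52, 39, 52]


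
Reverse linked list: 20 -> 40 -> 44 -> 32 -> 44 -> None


Step 1: curr=20, set curr.next=prev(None) | reversed so far: 20
Step 2: curr=40, set curr.next=prev(20) | reversed so far: 40 -> 20
Step 3: curr=44, set curr.next=prev(40) | reversed so far: 44 -> 40 -> 20
Step 4: curr=32, set curr.next=prev(44) | reversed so far: 32 -> 44 -> 40 -> 20
Step 5: curr=44, set curr.next=prev(32) | reversed so far: 44 -> 32 -> 44 -> 40 -> 20

44 -> 32 -> 44 -> 40 -> 20 -> None


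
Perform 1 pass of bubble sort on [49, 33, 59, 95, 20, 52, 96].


Initial: [49, 33, 59, 95, 20, 52, 96]
Pass 1: [33, 49, 59, 20, 52, 95, 96] (3 swaps)

After 1 pass: [33, 49, 59, 20, 52, 95, 96]


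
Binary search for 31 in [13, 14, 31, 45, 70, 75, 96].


Step 1: lo=0, hi=6, mid=3, val=45
Step 2: lo=0, hi=2, mid=1, val=14
Step 3: lo=2, hi=2, mid=2, val=31

Found at index 2


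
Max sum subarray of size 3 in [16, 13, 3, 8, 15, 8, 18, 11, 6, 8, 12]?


[0:3]: 32
[1:4]: 24
[2:5]: 26
[3:6]: 31
[4:7]: 41
[5:8]: 37
[6:9]: 35
[7:10]: 25
[8:11]: 26

Max: 41 at [4:7]


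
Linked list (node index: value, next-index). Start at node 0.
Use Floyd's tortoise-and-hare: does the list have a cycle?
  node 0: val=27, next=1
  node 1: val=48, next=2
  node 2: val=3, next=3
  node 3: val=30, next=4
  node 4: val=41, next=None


Floyd's tortoise (slow, +1) and hare (fast, +2):
  init: slow=0, fast=0
  step 1: slow=1, fast=2
  step 2: slow=2, fast=4
  step 3: fast -> None, no cycle

Cycle: no


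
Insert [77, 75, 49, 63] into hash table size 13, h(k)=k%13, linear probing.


Insert 77: h=12 -> slot 12
Insert 75: h=10 -> slot 10
Insert 49: h=10, 1 probes -> slot 11
Insert 63: h=11, 2 probes -> slot 0

Table: [63, None, None, None, None, None, None, None, None, None, 75, 49, 77]


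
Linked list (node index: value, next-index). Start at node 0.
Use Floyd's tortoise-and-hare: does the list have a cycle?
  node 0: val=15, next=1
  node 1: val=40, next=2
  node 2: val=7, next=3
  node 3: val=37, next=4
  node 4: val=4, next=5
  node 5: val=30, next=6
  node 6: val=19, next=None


Floyd's tortoise (slow, +1) and hare (fast, +2):
  init: slow=0, fast=0
  step 1: slow=1, fast=2
  step 2: slow=2, fast=4
  step 3: slow=3, fast=6
  step 4: fast -> None, no cycle

Cycle: no


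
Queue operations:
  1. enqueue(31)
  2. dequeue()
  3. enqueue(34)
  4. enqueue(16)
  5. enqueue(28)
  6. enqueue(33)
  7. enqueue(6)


enqueue(31) -> [31]
dequeue()->31, []
enqueue(34) -> [34]
enqueue(16) -> [34, 16]
enqueue(28) -> [34, 16, 28]
enqueue(33) -> [34, 16, 28, 33]
enqueue(6) -> [34, 16, 28, 33, 6]

Final queue: [34, 16, 28, 33, 6]


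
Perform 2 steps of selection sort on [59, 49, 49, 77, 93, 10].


Initial: [59, 49, 49, 77, 93, 10]
Step 1: min=10 at 5
  Swap: [10, 49, 49, 77, 93, 59]
Step 2: min=49 at 1
  Swap: [10, 49, 49, 77, 93, 59]

After 2 steps: [10, 49, 49, 77, 93, 59]


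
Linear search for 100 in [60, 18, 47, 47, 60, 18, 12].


i=0: 60!=100
i=1: 18!=100
i=2: 47!=100
i=3: 47!=100
i=4: 60!=100
i=5: 18!=100
i=6: 12!=100

Not found, 7 comps


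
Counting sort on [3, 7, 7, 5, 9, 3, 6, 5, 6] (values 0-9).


Input: [3, 7, 7, 5, 9, 3, 6, 5, 6]
Counts: [0, 0, 0, 2, 0, 2, 2, 2, 0, 1]

Sorted: [3, 3, 5, 5, 6, 6, 7, 7, 9]


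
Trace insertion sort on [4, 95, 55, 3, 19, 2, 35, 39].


Initial: [4, 95, 55, 3, 19, 2, 35, 39]
Insert 95: [4, 95, 55, 3, 19, 2, 35, 39]
Insert 55: [4, 55, 95, 3, 19, 2, 35, 39]
Insert 3: [3, 4, 55, 95, 19, 2, 35, 39]
Insert 19: [3, 4, 19, 55, 95, 2, 35, 39]
Insert 2: [2, 3, 4, 19, 55, 95, 35, 39]
Insert 35: [2, 3, 4, 19, 35, 55, 95, 39]
Insert 39: [2, 3, 4, 19, 35, 39, 55, 95]

Sorted: [2, 3, 4, 19, 35, 39, 55, 95]


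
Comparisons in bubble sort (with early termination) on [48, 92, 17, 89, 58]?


Algorithm: bubble sort (with early termination)
Input: [48, 92, 17, 89, 58]
Sorted: [17, 48, 58, 89, 92]

9


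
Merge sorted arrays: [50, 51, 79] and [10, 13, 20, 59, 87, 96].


Take 10 from B
Take 13 from B
Take 20 from B
Take 50 from A
Take 51 from A
Take 59 from B
Take 79 from A

Merged: [10, 13, 20, 50, 51, 59, 79, 87, 96]


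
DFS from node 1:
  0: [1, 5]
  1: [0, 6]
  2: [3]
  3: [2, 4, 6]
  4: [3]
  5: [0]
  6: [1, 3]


Visit 1, push [6, 0]
Visit 0, push [5]
Visit 5, push []
Visit 6, push [3]
Visit 3, push [4, 2]
Visit 2, push []
Visit 4, push []

DFS order: [1, 0, 5, 6, 3, 2, 4]


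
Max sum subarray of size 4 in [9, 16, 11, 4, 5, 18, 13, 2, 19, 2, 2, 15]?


[0:4]: 40
[1:5]: 36
[2:6]: 38
[3:7]: 40
[4:8]: 38
[5:9]: 52
[6:10]: 36
[7:11]: 25
[8:12]: 38

Max: 52 at [5:9]


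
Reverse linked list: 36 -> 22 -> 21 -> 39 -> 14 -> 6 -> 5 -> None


Step 1: curr=36, set curr.next=prev(None) | reversed so far: 36
Step 2: curr=22, set curr.next=prev(36) | reversed so far: 22 -> 36
Step 3: curr=21, set curr.next=prev(22) | reversed so far: 21 -> 22 -> 36
Step 4: curr=39, set curr.next=prev(21) | reversed so far: 39 -> 21 -> 22 -> 36
Step 5: curr=14, set curr.next=prev(39) | reversed so far: 14 -> 39 -> 21 -> 22 -> 36
Step 6: curr=6, set curr.next=prev(14) | reversed so far: 6 -> 14 -> 39 -> 21 -> 22 -> 36
Step 7: curr=5, set curr.next=prev(6) | reversed so far: 5 -> 6 -> 14 -> 39 -> 21 -> 22 -> 36

5 -> 6 -> 14 -> 39 -> 21 -> 22 -> 36 -> None


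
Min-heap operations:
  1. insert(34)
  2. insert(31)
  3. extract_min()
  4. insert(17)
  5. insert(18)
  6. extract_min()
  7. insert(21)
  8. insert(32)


insert(34) -> [34]
insert(31) -> [31, 34]
extract_min()->31, [34]
insert(17) -> [17, 34]
insert(18) -> [17, 34, 18]
extract_min()->17, [18, 34]
insert(21) -> [18, 34, 21]
insert(32) -> [18, 32, 21, 34]

Final heap: [18, 32, 21, 34]


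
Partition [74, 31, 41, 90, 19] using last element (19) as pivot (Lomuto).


Pivot: 19
Place pivot at 0: [19, 31, 41, 90, 74]

Partitioned: [19, 31, 41, 90, 74]


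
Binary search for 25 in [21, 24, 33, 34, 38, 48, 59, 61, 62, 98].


Step 1: lo=0, hi=9, mid=4, val=38
Step 2: lo=0, hi=3, mid=1, val=24
Step 3: lo=2, hi=3, mid=2, val=33

Not found


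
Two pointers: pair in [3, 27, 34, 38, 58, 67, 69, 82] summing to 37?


lo=0(3)+hi=7(82)=85
lo=0(3)+hi=6(69)=72
lo=0(3)+hi=5(67)=70
lo=0(3)+hi=4(58)=61
lo=0(3)+hi=3(38)=41
lo=0(3)+hi=2(34)=37

Yes: 3+34=37


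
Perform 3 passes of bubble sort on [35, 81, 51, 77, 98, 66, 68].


Initial: [35, 81, 51, 77, 98, 66, 68]
Pass 1: [35, 51, 77, 81, 66, 68, 98] (4 swaps)
Pass 2: [35, 51, 77, 66, 68, 81, 98] (2 swaps)
Pass 3: [35, 51, 66, 68, 77, 81, 98] (2 swaps)

After 3 passes: [35, 51, 66, 68, 77, 81, 98]


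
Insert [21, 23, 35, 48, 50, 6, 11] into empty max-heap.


Insert 21: [21]
Insert 23: [23, 21]
Insert 35: [35, 21, 23]
Insert 48: [48, 35, 23, 21]
Insert 50: [50, 48, 23, 21, 35]
Insert 6: [50, 48, 23, 21, 35, 6]
Insert 11: [50, 48, 23, 21, 35, 6, 11]

Final heap: [50, 48, 23, 21, 35, 6, 11]


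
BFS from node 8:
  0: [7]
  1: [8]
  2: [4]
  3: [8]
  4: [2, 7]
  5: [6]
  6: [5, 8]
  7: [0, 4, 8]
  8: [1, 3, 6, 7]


Visit 8, enqueue [1, 3, 6, 7]
Visit 1, enqueue []
Visit 3, enqueue []
Visit 6, enqueue [5]
Visit 7, enqueue [0, 4]
Visit 5, enqueue []
Visit 0, enqueue []
Visit 4, enqueue [2]
Visit 2, enqueue []

BFS order: [8, 1, 3, 6, 7, 5, 0, 4, 2]


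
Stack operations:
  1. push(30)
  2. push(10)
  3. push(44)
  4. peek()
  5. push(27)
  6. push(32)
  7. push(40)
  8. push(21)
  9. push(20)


push(30) -> [30]
push(10) -> [30, 10]
push(44) -> [30, 10, 44]
peek()->44
push(27) -> [30, 10, 44, 27]
push(32) -> [30, 10, 44, 27, 32]
push(40) -> [30, 10, 44, 27, 32, 40]
push(21) -> [30, 10, 44, 27, 32, 40, 21]
push(20) -> [30, 10, 44, 27, 32, 40, 21, 20]

Final stack: [30, 10, 44, 27, 32, 40, 21, 20]


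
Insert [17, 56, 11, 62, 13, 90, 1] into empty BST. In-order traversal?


Insert 17: root
Insert 56: R from 17
Insert 11: L from 17
Insert 62: R from 17 -> R from 56
Insert 13: L from 17 -> R from 11
Insert 90: R from 17 -> R from 56 -> R from 62
Insert 1: L from 17 -> L from 11

In-order: [1, 11, 13, 17, 56, 62, 90]


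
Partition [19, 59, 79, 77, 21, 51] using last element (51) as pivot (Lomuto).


Pivot: 51
  19 <= 51: advance i (no swap)
  21 <= 51: swap -> [19, 21, 79, 77, 59, 51]
Place pivot at 2: [19, 21, 51, 77, 59, 79]

Partitioned: [19, 21, 51, 77, 59, 79]


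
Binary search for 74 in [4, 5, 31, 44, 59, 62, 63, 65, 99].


Step 1: lo=0, hi=8, mid=4, val=59
Step 2: lo=5, hi=8, mid=6, val=63
Step 3: lo=7, hi=8, mid=7, val=65
Step 4: lo=8, hi=8, mid=8, val=99

Not found


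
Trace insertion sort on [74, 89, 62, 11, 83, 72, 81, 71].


Initial: [74, 89, 62, 11, 83, 72, 81, 71]
Insert 89: [74, 89, 62, 11, 83, 72, 81, 71]
Insert 62: [62, 74, 89, 11, 83, 72, 81, 71]
Insert 11: [11, 62, 74, 89, 83, 72, 81, 71]
Insert 83: [11, 62, 74, 83, 89, 72, 81, 71]
Insert 72: [11, 62, 72, 74, 83, 89, 81, 71]
Insert 81: [11, 62, 72, 74, 81, 83, 89, 71]
Insert 71: [11, 62, 71, 72, 74, 81, 83, 89]

Sorted: [11, 62, 71, 72, 74, 81, 83, 89]


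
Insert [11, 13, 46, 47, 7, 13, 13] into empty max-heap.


Insert 11: [11]
Insert 13: [13, 11]
Insert 46: [46, 11, 13]
Insert 47: [47, 46, 13, 11]
Insert 7: [47, 46, 13, 11, 7]
Insert 13: [47, 46, 13, 11, 7, 13]
Insert 13: [47, 46, 13, 11, 7, 13, 13]

Final heap: [47, 46, 13, 11, 7, 13, 13]


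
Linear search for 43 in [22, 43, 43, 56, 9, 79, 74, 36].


i=0: 22!=43
i=1: 43==43 found!

Found at 1, 2 comps


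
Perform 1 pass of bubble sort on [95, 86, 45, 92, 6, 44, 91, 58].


Initial: [95, 86, 45, 92, 6, 44, 91, 58]
Pass 1: [86, 45, 92, 6, 44, 91, 58, 95] (7 swaps)

After 1 pass: [86, 45, 92, 6, 44, 91, 58, 95]


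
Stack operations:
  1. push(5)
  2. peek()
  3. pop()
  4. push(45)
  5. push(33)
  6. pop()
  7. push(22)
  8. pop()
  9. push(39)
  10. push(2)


push(5) -> [5]
peek()->5
pop()->5, []
push(45) -> [45]
push(33) -> [45, 33]
pop()->33, [45]
push(22) -> [45, 22]
pop()->22, [45]
push(39) -> [45, 39]
push(2) -> [45, 39, 2]

Final stack: [45, 39, 2]


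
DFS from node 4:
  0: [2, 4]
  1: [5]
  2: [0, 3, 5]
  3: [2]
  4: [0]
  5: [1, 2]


Visit 4, push [0]
Visit 0, push [2]
Visit 2, push [5, 3]
Visit 3, push []
Visit 5, push [1]
Visit 1, push []

DFS order: [4, 0, 2, 3, 5, 1]


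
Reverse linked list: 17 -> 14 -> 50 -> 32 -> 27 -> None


Step 1: curr=17, set curr.next=prev(None) | reversed so far: 17
Step 2: curr=14, set curr.next=prev(17) | reversed so far: 14 -> 17
Step 3: curr=50, set curr.next=prev(14) | reversed so far: 50 -> 14 -> 17
Step 4: curr=32, set curr.next=prev(50) | reversed so far: 32 -> 50 -> 14 -> 17
Step 5: curr=27, set curr.next=prev(32) | reversed so far: 27 -> 32 -> 50 -> 14 -> 17

27 -> 32 -> 50 -> 14 -> 17 -> None


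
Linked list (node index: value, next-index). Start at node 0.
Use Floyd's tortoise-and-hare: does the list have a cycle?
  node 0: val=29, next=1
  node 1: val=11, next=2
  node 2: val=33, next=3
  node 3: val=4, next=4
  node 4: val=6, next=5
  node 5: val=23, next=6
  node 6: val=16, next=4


Floyd's tortoise (slow, +1) and hare (fast, +2):
  init: slow=0, fast=0
  step 1: slow=1, fast=2
  step 2: slow=2, fast=4
  step 3: slow=3, fast=6
  step 4: slow=4, fast=5
  step 5: slow=5, fast=4
  step 6: slow=6, fast=6
  slow == fast at node 6: cycle detected

Cycle: yes


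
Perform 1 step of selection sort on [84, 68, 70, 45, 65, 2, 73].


Initial: [84, 68, 70, 45, 65, 2, 73]
Step 1: min=2 at 5
  Swap: [2, 68, 70, 45, 65, 84, 73]

After 1 step: [2, 68, 70, 45, 65, 84, 73]


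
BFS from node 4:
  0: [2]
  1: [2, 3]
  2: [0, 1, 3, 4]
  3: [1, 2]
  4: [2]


Visit 4, enqueue [2]
Visit 2, enqueue [0, 1, 3]
Visit 0, enqueue []
Visit 1, enqueue []
Visit 3, enqueue []

BFS order: [4, 2, 0, 1, 3]


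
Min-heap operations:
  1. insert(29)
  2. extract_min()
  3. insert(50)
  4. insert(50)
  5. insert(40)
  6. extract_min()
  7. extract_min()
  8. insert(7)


insert(29) -> [29]
extract_min()->29, []
insert(50) -> [50]
insert(50) -> [50, 50]
insert(40) -> [40, 50, 50]
extract_min()->40, [50, 50]
extract_min()->50, [50]
insert(7) -> [7, 50]

Final heap: [7, 50]


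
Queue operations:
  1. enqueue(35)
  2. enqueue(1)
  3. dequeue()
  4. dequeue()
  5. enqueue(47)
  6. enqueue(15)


enqueue(35) -> [35]
enqueue(1) -> [35, 1]
dequeue()->35, [1]
dequeue()->1, []
enqueue(47) -> [47]
enqueue(15) -> [47, 15]

Final queue: [47, 15]


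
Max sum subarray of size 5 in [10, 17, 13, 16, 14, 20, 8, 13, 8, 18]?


[0:5]: 70
[1:6]: 80
[2:7]: 71
[3:8]: 71
[4:9]: 63
[5:10]: 67

Max: 80 at [1:6]


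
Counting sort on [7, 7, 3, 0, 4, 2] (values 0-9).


Input: [7, 7, 3, 0, 4, 2]
Counts: [1, 0, 1, 1, 1, 0, 0, 2, 0, 0]

Sorted: [0, 2, 3, 4, 7, 7]


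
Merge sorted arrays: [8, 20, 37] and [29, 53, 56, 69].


Take 8 from A
Take 20 from A
Take 29 from B
Take 37 from A

Merged: [8, 20, 29, 37, 53, 56, 69]


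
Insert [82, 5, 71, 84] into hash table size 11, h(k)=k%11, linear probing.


Insert 82: h=5 -> slot 5
Insert 5: h=5, 1 probes -> slot 6
Insert 71: h=5, 2 probes -> slot 7
Insert 84: h=7, 1 probes -> slot 8

Table: [None, None, None, None, None, 82, 5, 71, 84, None, None]


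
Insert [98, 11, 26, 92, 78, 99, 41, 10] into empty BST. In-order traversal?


Insert 98: root
Insert 11: L from 98
Insert 26: L from 98 -> R from 11
Insert 92: L from 98 -> R from 11 -> R from 26
Insert 78: L from 98 -> R from 11 -> R from 26 -> L from 92
Insert 99: R from 98
Insert 41: L from 98 -> R from 11 -> R from 26 -> L from 92 -> L from 78
Insert 10: L from 98 -> L from 11

In-order: [10, 11, 26, 41, 78, 92, 98, 99]


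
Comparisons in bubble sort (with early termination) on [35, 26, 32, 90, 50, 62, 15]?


Algorithm: bubble sort (with early termination)
Input: [35, 26, 32, 90, 50, 62, 15]
Sorted: [15, 26, 32, 35, 50, 62, 90]

21


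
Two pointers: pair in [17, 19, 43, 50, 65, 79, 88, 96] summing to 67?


lo=0(17)+hi=7(96)=113
lo=0(17)+hi=6(88)=105
lo=0(17)+hi=5(79)=96
lo=0(17)+hi=4(65)=82
lo=0(17)+hi=3(50)=67

Yes: 17+50=67


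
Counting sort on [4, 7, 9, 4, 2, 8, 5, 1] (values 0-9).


Input: [4, 7, 9, 4, 2, 8, 5, 1]
Counts: [0, 1, 1, 0, 2, 1, 0, 1, 1, 1]

Sorted: [1, 2, 4, 4, 5, 7, 8, 9]


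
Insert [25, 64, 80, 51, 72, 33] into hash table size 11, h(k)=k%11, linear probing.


Insert 25: h=3 -> slot 3
Insert 64: h=9 -> slot 9
Insert 80: h=3, 1 probes -> slot 4
Insert 51: h=7 -> slot 7
Insert 72: h=6 -> slot 6
Insert 33: h=0 -> slot 0

Table: [33, None, None, 25, 80, None, 72, 51, None, 64, None]


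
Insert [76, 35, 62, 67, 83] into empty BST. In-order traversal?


Insert 76: root
Insert 35: L from 76
Insert 62: L from 76 -> R from 35
Insert 67: L from 76 -> R from 35 -> R from 62
Insert 83: R from 76

In-order: [35, 62, 67, 76, 83]


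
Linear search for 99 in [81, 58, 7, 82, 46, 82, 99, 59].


i=0: 81!=99
i=1: 58!=99
i=2: 7!=99
i=3: 82!=99
i=4: 46!=99
i=5: 82!=99
i=6: 99==99 found!

Found at 6, 7 comps


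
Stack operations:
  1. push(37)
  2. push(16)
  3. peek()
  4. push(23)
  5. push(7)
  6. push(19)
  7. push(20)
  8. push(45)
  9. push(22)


push(37) -> [37]
push(16) -> [37, 16]
peek()->16
push(23) -> [37, 16, 23]
push(7) -> [37, 16, 23, 7]
push(19) -> [37, 16, 23, 7, 19]
push(20) -> [37, 16, 23, 7, 19, 20]
push(45) -> [37, 16, 23, 7, 19, 20, 45]
push(22) -> [37, 16, 23, 7, 19, 20, 45, 22]

Final stack: [37, 16, 23, 7, 19, 20, 45, 22]


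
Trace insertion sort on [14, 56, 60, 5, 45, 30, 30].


Initial: [14, 56, 60, 5, 45, 30, 30]
Insert 56: [14, 56, 60, 5, 45, 30, 30]
Insert 60: [14, 56, 60, 5, 45, 30, 30]
Insert 5: [5, 14, 56, 60, 45, 30, 30]
Insert 45: [5, 14, 45, 56, 60, 30, 30]
Insert 30: [5, 14, 30, 45, 56, 60, 30]
Insert 30: [5, 14, 30, 30, 45, 56, 60]

Sorted: [5, 14, 30, 30, 45, 56, 60]


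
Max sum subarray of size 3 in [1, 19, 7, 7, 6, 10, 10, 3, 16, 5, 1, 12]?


[0:3]: 27
[1:4]: 33
[2:5]: 20
[3:6]: 23
[4:7]: 26
[5:8]: 23
[6:9]: 29
[7:10]: 24
[8:11]: 22
[9:12]: 18

Max: 33 at [1:4]


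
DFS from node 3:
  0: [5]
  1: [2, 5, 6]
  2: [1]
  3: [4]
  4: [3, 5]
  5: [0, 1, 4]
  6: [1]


Visit 3, push [4]
Visit 4, push [5]
Visit 5, push [1, 0]
Visit 0, push []
Visit 1, push [6, 2]
Visit 2, push []
Visit 6, push []

DFS order: [3, 4, 5, 0, 1, 2, 6]


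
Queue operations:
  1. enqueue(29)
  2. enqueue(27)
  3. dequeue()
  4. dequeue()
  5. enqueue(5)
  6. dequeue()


enqueue(29) -> [29]
enqueue(27) -> [29, 27]
dequeue()->29, [27]
dequeue()->27, []
enqueue(5) -> [5]
dequeue()->5, []

Final queue: []


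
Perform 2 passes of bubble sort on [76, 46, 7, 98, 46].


Initial: [76, 46, 7, 98, 46]
Pass 1: [46, 7, 76, 46, 98] (3 swaps)
Pass 2: [7, 46, 46, 76, 98] (2 swaps)

After 2 passes: [7, 46, 46, 76, 98]


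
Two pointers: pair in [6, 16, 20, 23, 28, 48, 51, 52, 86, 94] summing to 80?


lo=0(6)+hi=9(94)=100
lo=0(6)+hi=8(86)=92
lo=0(6)+hi=7(52)=58
lo=1(16)+hi=7(52)=68
lo=2(20)+hi=7(52)=72
lo=3(23)+hi=7(52)=75
lo=4(28)+hi=7(52)=80

Yes: 28+52=80


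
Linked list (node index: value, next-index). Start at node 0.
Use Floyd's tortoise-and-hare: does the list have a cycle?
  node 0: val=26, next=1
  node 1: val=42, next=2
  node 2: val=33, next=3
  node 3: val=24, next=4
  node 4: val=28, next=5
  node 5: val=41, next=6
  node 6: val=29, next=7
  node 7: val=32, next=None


Floyd's tortoise (slow, +1) and hare (fast, +2):
  init: slow=0, fast=0
  step 1: slow=1, fast=2
  step 2: slow=2, fast=4
  step 3: slow=3, fast=6
  step 4: fast 6->7->None, no cycle

Cycle: no


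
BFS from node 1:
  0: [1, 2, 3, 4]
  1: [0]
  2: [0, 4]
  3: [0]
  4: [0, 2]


Visit 1, enqueue [0]
Visit 0, enqueue [2, 3, 4]
Visit 2, enqueue []
Visit 3, enqueue []
Visit 4, enqueue []

BFS order: [1, 0, 2, 3, 4]


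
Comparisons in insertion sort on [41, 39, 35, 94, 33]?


Algorithm: insertion sort
Input: [41, 39, 35, 94, 33]
Sorted: [33, 35, 39, 41, 94]

8


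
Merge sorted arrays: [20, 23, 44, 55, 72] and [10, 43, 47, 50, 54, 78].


Take 10 from B
Take 20 from A
Take 23 from A
Take 43 from B
Take 44 from A
Take 47 from B
Take 50 from B
Take 54 from B
Take 55 from A
Take 72 from A

Merged: [10, 20, 23, 43, 44, 47, 50, 54, 55, 72, 78]


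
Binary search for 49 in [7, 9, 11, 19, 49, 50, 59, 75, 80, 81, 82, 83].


Step 1: lo=0, hi=11, mid=5, val=50
Step 2: lo=0, hi=4, mid=2, val=11
Step 3: lo=3, hi=4, mid=3, val=19
Step 4: lo=4, hi=4, mid=4, val=49

Found at index 4


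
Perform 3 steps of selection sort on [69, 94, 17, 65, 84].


Initial: [69, 94, 17, 65, 84]
Step 1: min=17 at 2
  Swap: [17, 94, 69, 65, 84]
Step 2: min=65 at 3
  Swap: [17, 65, 69, 94, 84]
Step 3: min=69 at 2
  Swap: [17, 65, 69, 94, 84]

After 3 steps: [17, 65, 69, 94, 84]


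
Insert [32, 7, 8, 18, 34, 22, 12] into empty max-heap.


Insert 32: [32]
Insert 7: [32, 7]
Insert 8: [32, 7, 8]
Insert 18: [32, 18, 8, 7]
Insert 34: [34, 32, 8, 7, 18]
Insert 22: [34, 32, 22, 7, 18, 8]
Insert 12: [34, 32, 22, 7, 18, 8, 12]

Final heap: [34, 32, 22, 7, 18, 8, 12]


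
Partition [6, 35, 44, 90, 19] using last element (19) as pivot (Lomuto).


Pivot: 19
  6 <= 19: advance i (no swap)
Place pivot at 1: [6, 19, 44, 90, 35]

Partitioned: [6, 19, 44, 90, 35]


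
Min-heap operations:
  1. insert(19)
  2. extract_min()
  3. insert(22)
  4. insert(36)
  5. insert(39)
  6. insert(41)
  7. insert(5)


insert(19) -> [19]
extract_min()->19, []
insert(22) -> [22]
insert(36) -> [22, 36]
insert(39) -> [22, 36, 39]
insert(41) -> [22, 36, 39, 41]
insert(5) -> [5, 22, 39, 41, 36]

Final heap: [5, 22, 39, 41, 36]


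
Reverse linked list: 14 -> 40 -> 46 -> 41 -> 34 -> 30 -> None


Step 1: curr=14, set curr.next=prev(None) | reversed so far: 14
Step 2: curr=40, set curr.next=prev(14) | reversed so far: 40 -> 14
Step 3: curr=46, set curr.next=prev(40) | reversed so far: 46 -> 40 -> 14
Step 4: curr=41, set curr.next=prev(46) | reversed so far: 41 -> 46 -> 40 -> 14
Step 5: curr=34, set curr.next=prev(41) | reversed so far: 34 -> 41 -> 46 -> 40 -> 14
Step 6: curr=30, set curr.next=prev(34) | reversed so far: 30 -> 34 -> 41 -> 46 -> 40 -> 14

30 -> 34 -> 41 -> 46 -> 40 -> 14 -> None


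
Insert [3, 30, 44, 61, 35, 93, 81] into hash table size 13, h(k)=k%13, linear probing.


Insert 3: h=3 -> slot 3
Insert 30: h=4 -> slot 4
Insert 44: h=5 -> slot 5
Insert 61: h=9 -> slot 9
Insert 35: h=9, 1 probes -> slot 10
Insert 93: h=2 -> slot 2
Insert 81: h=3, 3 probes -> slot 6

Table: [None, None, 93, 3, 30, 44, 81, None, None, 61, 35, None, None]


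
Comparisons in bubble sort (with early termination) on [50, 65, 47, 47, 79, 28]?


Algorithm: bubble sort (with early termination)
Input: [50, 65, 47, 47, 79, 28]
Sorted: [28, 47, 47, 50, 65, 79]

15


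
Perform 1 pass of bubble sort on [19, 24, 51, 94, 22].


Initial: [19, 24, 51, 94, 22]
Pass 1: [19, 24, 51, 22, 94] (1 swaps)

After 1 pass: [19, 24, 51, 22, 94]


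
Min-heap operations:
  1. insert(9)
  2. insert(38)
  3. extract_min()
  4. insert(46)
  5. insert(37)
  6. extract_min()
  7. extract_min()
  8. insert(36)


insert(9) -> [9]
insert(38) -> [9, 38]
extract_min()->9, [38]
insert(46) -> [38, 46]
insert(37) -> [37, 46, 38]
extract_min()->37, [38, 46]
extract_min()->38, [46]
insert(36) -> [36, 46]

Final heap: [36, 46]


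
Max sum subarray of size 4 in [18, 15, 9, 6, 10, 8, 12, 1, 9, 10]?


[0:4]: 48
[1:5]: 40
[2:6]: 33
[3:7]: 36
[4:8]: 31
[5:9]: 30
[6:10]: 32

Max: 48 at [0:4]


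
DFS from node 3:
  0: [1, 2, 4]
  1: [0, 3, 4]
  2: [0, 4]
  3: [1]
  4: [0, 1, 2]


Visit 3, push [1]
Visit 1, push [4, 0]
Visit 0, push [4, 2]
Visit 2, push [4]
Visit 4, push []

DFS order: [3, 1, 0, 2, 4]


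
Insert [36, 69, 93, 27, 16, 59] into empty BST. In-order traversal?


Insert 36: root
Insert 69: R from 36
Insert 93: R from 36 -> R from 69
Insert 27: L from 36
Insert 16: L from 36 -> L from 27
Insert 59: R from 36 -> L from 69

In-order: [16, 27, 36, 59, 69, 93]


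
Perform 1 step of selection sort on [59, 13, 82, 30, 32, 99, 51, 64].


Initial: [59, 13, 82, 30, 32, 99, 51, 64]
Step 1: min=13 at 1
  Swap: [13, 59, 82, 30, 32, 99, 51, 64]

After 1 step: [13, 59, 82, 30, 32, 99, 51, 64]


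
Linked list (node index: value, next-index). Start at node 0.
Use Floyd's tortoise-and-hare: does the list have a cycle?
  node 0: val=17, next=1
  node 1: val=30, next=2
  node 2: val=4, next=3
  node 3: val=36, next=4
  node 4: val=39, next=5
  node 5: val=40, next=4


Floyd's tortoise (slow, +1) and hare (fast, +2):
  init: slow=0, fast=0
  step 1: slow=1, fast=2
  step 2: slow=2, fast=4
  step 3: slow=3, fast=4
  step 4: slow=4, fast=4
  slow == fast at node 4: cycle detected

Cycle: yes


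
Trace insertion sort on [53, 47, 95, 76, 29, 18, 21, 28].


Initial: [53, 47, 95, 76, 29, 18, 21, 28]
Insert 47: [47, 53, 95, 76, 29, 18, 21, 28]
Insert 95: [47, 53, 95, 76, 29, 18, 21, 28]
Insert 76: [47, 53, 76, 95, 29, 18, 21, 28]
Insert 29: [29, 47, 53, 76, 95, 18, 21, 28]
Insert 18: [18, 29, 47, 53, 76, 95, 21, 28]
Insert 21: [18, 21, 29, 47, 53, 76, 95, 28]
Insert 28: [18, 21, 28, 29, 47, 53, 76, 95]

Sorted: [18, 21, 28, 29, 47, 53, 76, 95]


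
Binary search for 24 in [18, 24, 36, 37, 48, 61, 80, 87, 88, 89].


Step 1: lo=0, hi=9, mid=4, val=48
Step 2: lo=0, hi=3, mid=1, val=24

Found at index 1


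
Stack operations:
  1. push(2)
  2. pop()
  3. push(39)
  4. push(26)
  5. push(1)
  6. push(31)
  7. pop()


push(2) -> [2]
pop()->2, []
push(39) -> [39]
push(26) -> [39, 26]
push(1) -> [39, 26, 1]
push(31) -> [39, 26, 1, 31]
pop()->31, [39, 26, 1]

Final stack: [39, 26, 1]


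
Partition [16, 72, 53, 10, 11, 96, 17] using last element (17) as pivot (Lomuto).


Pivot: 17
  16 <= 17: advance i (no swap)
  10 <= 17: swap -> [16, 10, 53, 72, 11, 96, 17]
  11 <= 17: swap -> [16, 10, 11, 72, 53, 96, 17]
Place pivot at 3: [16, 10, 11, 17, 53, 96, 72]

Partitioned: [16, 10, 11, 17, 53, 96, 72]


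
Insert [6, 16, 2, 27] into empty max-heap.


Insert 6: [6]
Insert 16: [16, 6]
Insert 2: [16, 6, 2]
Insert 27: [27, 16, 2, 6]

Final heap: [27, 16, 2, 6]


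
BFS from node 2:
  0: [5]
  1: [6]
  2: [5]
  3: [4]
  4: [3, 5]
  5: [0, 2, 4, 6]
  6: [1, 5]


Visit 2, enqueue [5]
Visit 5, enqueue [0, 4, 6]
Visit 0, enqueue []
Visit 4, enqueue [3]
Visit 6, enqueue [1]
Visit 3, enqueue []
Visit 1, enqueue []

BFS order: [2, 5, 0, 4, 6, 3, 1]


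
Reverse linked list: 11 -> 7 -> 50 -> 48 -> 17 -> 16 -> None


Step 1: curr=11, set curr.next=prev(None) | reversed so far: 11
Step 2: curr=7, set curr.next=prev(11) | reversed so far: 7 -> 11
Step 3: curr=50, set curr.next=prev(7) | reversed so far: 50 -> 7 -> 11
Step 4: curr=48, set curr.next=prev(50) | reversed so far: 48 -> 50 -> 7 -> 11
Step 5: curr=17, set curr.next=prev(48) | reversed so far: 17 -> 48 -> 50 -> 7 -> 11
Step 6: curr=16, set curr.next=prev(17) | reversed so far: 16 -> 17 -> 48 -> 50 -> 7 -> 11

16 -> 17 -> 48 -> 50 -> 7 -> 11 -> None


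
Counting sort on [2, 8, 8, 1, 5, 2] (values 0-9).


Input: [2, 8, 8, 1, 5, 2]
Counts: [0, 1, 2, 0, 0, 1, 0, 0, 2, 0]

Sorted: [1, 2, 2, 5, 8, 8]


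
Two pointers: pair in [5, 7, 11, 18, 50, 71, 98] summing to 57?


lo=0(5)+hi=6(98)=103
lo=0(5)+hi=5(71)=76
lo=0(5)+hi=4(50)=55
lo=1(7)+hi=4(50)=57

Yes: 7+50=57


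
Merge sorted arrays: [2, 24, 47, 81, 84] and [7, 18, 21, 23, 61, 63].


Take 2 from A
Take 7 from B
Take 18 from B
Take 21 from B
Take 23 from B
Take 24 from A
Take 47 from A
Take 61 from B
Take 63 from B

Merged: [2, 7, 18, 21, 23, 24, 47, 61, 63, 81, 84]


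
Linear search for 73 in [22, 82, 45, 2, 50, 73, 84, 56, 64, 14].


i=0: 22!=73
i=1: 82!=73
i=2: 45!=73
i=3: 2!=73
i=4: 50!=73
i=5: 73==73 found!

Found at 5, 6 comps


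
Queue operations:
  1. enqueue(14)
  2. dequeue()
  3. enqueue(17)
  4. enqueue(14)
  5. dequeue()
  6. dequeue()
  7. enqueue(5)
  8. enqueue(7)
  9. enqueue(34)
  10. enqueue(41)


enqueue(14) -> [14]
dequeue()->14, []
enqueue(17) -> [17]
enqueue(14) -> [17, 14]
dequeue()->17, [14]
dequeue()->14, []
enqueue(5) -> [5]
enqueue(7) -> [5, 7]
enqueue(34) -> [5, 7, 34]
enqueue(41) -> [5, 7, 34, 41]

Final queue: [5, 7, 34, 41]


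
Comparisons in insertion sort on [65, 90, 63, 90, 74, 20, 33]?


Algorithm: insertion sort
Input: [65, 90, 63, 90, 74, 20, 33]
Sorted: [20, 33, 63, 65, 74, 90, 90]

18


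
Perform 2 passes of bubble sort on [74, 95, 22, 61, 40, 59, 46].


Initial: [74, 95, 22, 61, 40, 59, 46]
Pass 1: [74, 22, 61, 40, 59, 46, 95] (5 swaps)
Pass 2: [22, 61, 40, 59, 46, 74, 95] (5 swaps)

After 2 passes: [22, 61, 40, 59, 46, 74, 95]


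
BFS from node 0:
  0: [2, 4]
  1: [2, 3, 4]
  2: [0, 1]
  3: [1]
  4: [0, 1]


Visit 0, enqueue [2, 4]
Visit 2, enqueue [1]
Visit 4, enqueue []
Visit 1, enqueue [3]
Visit 3, enqueue []

BFS order: [0, 2, 4, 1, 3]


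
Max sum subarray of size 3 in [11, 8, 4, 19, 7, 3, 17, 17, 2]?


[0:3]: 23
[1:4]: 31
[2:5]: 30
[3:6]: 29
[4:7]: 27
[5:8]: 37
[6:9]: 36

Max: 37 at [5:8]


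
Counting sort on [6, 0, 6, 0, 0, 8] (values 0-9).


Input: [6, 0, 6, 0, 0, 8]
Counts: [3, 0, 0, 0, 0, 0, 2, 0, 1, 0]

Sorted: [0, 0, 0, 6, 6, 8]


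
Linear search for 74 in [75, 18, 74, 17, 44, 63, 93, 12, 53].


i=0: 75!=74
i=1: 18!=74
i=2: 74==74 found!

Found at 2, 3 comps


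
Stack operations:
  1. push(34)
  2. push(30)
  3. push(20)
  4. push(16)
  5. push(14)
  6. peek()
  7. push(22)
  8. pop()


push(34) -> [34]
push(30) -> [34, 30]
push(20) -> [34, 30, 20]
push(16) -> [34, 30, 20, 16]
push(14) -> [34, 30, 20, 16, 14]
peek()->14
push(22) -> [34, 30, 20, 16, 14, 22]
pop()->22, [34, 30, 20, 16, 14]

Final stack: [34, 30, 20, 16, 14]


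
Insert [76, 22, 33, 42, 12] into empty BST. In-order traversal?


Insert 76: root
Insert 22: L from 76
Insert 33: L from 76 -> R from 22
Insert 42: L from 76 -> R from 22 -> R from 33
Insert 12: L from 76 -> L from 22

In-order: [12, 22, 33, 42, 76]


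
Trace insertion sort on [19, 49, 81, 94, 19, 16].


Initial: [19, 49, 81, 94, 19, 16]
Insert 49: [19, 49, 81, 94, 19, 16]
Insert 81: [19, 49, 81, 94, 19, 16]
Insert 94: [19, 49, 81, 94, 19, 16]
Insert 19: [19, 19, 49, 81, 94, 16]
Insert 16: [16, 19, 19, 49, 81, 94]

Sorted: [16, 19, 19, 49, 81, 94]


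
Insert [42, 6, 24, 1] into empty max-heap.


Insert 42: [42]
Insert 6: [42, 6]
Insert 24: [42, 6, 24]
Insert 1: [42, 6, 24, 1]

Final heap: [42, 6, 24, 1]


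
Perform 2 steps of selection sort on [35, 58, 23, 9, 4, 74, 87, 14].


Initial: [35, 58, 23, 9, 4, 74, 87, 14]
Step 1: min=4 at 4
  Swap: [4, 58, 23, 9, 35, 74, 87, 14]
Step 2: min=9 at 3
  Swap: [4, 9, 23, 58, 35, 74, 87, 14]

After 2 steps: [4, 9, 23, 58, 35, 74, 87, 14]


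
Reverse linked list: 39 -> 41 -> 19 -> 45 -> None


Step 1: curr=39, set curr.next=prev(None) | reversed so far: 39
Step 2: curr=41, set curr.next=prev(39) | reversed so far: 41 -> 39
Step 3: curr=19, set curr.next=prev(41) | reversed so far: 19 -> 41 -> 39
Step 4: curr=45, set curr.next=prev(19) | reversed so far: 45 -> 19 -> 41 -> 39

45 -> 19 -> 41 -> 39 -> None


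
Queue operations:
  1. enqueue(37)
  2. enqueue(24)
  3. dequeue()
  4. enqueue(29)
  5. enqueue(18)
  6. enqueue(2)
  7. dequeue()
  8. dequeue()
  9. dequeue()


enqueue(37) -> [37]
enqueue(24) -> [37, 24]
dequeue()->37, [24]
enqueue(29) -> [24, 29]
enqueue(18) -> [24, 29, 18]
enqueue(2) -> [24, 29, 18, 2]
dequeue()->24, [29, 18, 2]
dequeue()->29, [18, 2]
dequeue()->18, [2]

Final queue: [2]


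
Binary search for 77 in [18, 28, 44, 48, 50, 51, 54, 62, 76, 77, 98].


Step 1: lo=0, hi=10, mid=5, val=51
Step 2: lo=6, hi=10, mid=8, val=76
Step 3: lo=9, hi=10, mid=9, val=77

Found at index 9


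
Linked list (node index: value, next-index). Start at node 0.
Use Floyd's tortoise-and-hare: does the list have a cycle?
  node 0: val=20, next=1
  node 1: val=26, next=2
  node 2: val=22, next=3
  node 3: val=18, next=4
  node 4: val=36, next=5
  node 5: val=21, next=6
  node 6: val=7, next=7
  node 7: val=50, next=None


Floyd's tortoise (slow, +1) and hare (fast, +2):
  init: slow=0, fast=0
  step 1: slow=1, fast=2
  step 2: slow=2, fast=4
  step 3: slow=3, fast=6
  step 4: fast 6->7->None, no cycle

Cycle: no


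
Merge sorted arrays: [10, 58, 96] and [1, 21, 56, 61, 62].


Take 1 from B
Take 10 from A
Take 21 from B
Take 56 from B
Take 58 from A
Take 61 from B
Take 62 from B

Merged: [1, 10, 21, 56, 58, 61, 62, 96]


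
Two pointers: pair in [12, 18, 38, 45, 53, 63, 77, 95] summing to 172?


lo=0(12)+hi=7(95)=107
lo=1(18)+hi=7(95)=113
lo=2(38)+hi=7(95)=133
lo=3(45)+hi=7(95)=140
lo=4(53)+hi=7(95)=148
lo=5(63)+hi=7(95)=158
lo=6(77)+hi=7(95)=172

Yes: 77+95=172


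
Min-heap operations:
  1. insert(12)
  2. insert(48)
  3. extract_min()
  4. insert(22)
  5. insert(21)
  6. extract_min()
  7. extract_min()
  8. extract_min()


insert(12) -> [12]
insert(48) -> [12, 48]
extract_min()->12, [48]
insert(22) -> [22, 48]
insert(21) -> [21, 48, 22]
extract_min()->21, [22, 48]
extract_min()->22, [48]
extract_min()->48, []

Final heap: []


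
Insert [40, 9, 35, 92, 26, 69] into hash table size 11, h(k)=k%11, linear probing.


Insert 40: h=7 -> slot 7
Insert 9: h=9 -> slot 9
Insert 35: h=2 -> slot 2
Insert 92: h=4 -> slot 4
Insert 26: h=4, 1 probes -> slot 5
Insert 69: h=3 -> slot 3

Table: [None, None, 35, 69, 92, 26, None, 40, None, 9, None]


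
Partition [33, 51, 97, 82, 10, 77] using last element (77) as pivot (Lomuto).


Pivot: 77
  33 <= 77: advance i (no swap)
  51 <= 77: advance i (no swap)
  10 <= 77: swap -> [33, 51, 10, 82, 97, 77]
Place pivot at 3: [33, 51, 10, 77, 97, 82]

Partitioned: [33, 51, 10, 77, 97, 82]


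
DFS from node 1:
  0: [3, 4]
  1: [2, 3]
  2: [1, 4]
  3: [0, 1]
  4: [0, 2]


Visit 1, push [3, 2]
Visit 2, push [4]
Visit 4, push [0]
Visit 0, push [3]
Visit 3, push []

DFS order: [1, 2, 4, 0, 3]
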